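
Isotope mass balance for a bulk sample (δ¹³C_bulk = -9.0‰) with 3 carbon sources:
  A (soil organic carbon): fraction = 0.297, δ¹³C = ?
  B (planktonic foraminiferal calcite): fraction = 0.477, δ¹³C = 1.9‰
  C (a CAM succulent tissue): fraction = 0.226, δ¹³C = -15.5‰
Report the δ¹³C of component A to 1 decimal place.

-21.6‰

Isotope mass balance: δ_bulk = Σ fᵢ·δᵢ.
-9.0 = 0.297×δ_A + 0.477×(1.9) + 0.226×(-15.5)
0.297·δ_A = -9.0 − (-2.597) = -6.403
δ_A = -6.403 / 0.297 = -21.56‰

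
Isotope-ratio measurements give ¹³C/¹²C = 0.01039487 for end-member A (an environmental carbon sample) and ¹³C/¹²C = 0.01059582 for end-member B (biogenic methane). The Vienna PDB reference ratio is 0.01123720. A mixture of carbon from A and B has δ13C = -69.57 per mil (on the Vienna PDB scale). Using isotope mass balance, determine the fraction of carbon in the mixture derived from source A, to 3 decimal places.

0.699

δ_A = (0.01039487/0.01123720 − 1)×1000 = (0.925041 − 1)×1000 = -74.959 per mil
δ_B = (0.01059582/0.01123720 − 1)×1000 = (0.942924 − 1)×1000 = -57.076 per mil
f_A = (δ_mix − δ_B)/(δ_A − δ_B) = (-69.57 − (-57.076))/(-74.959 − (-57.076))
f_A = -12.494 / -17.883 = 0.6986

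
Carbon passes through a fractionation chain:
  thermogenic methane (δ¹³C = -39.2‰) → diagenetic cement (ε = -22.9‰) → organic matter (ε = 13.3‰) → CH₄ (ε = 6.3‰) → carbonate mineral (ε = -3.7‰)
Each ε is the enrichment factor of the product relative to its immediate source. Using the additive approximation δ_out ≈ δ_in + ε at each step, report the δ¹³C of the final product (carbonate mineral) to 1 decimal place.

-46.2‰

step 1: δ ≈ -39.2 + (-22.9) = -62.1‰
step 2: δ ≈ -62.1 + (13.3) = -48.8‰
step 3: δ ≈ -48.8 + (6.3) = -42.5‰
step 4: δ ≈ -42.5 + (-3.7) = -46.2‰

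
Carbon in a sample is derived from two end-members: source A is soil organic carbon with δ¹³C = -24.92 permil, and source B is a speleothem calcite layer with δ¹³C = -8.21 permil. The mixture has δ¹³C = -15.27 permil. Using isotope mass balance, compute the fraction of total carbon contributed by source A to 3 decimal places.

0.423

δ_mix = f_A·δ_A + (1 − f_A)·δ_B  ⇒  f_A = (δ_mix − δ_B)/(δ_A − δ_B)
f_A = (-15.27 − (-8.21)) / (-24.92 − (-8.21))
f_A = -7.06 / -16.71 = 0.4225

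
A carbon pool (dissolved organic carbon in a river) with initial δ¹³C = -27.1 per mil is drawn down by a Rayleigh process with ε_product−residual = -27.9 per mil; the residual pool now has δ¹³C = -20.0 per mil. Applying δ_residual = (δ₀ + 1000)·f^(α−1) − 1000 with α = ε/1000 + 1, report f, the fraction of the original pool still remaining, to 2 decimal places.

0.77

α − 1 = ε/1000 = -0.0279
(δ_res + 1000)/(δ₀ + 1000) = (-20.0 + 1000)/(-27.1 + 1000) = 980.0/972.9 = 1.007298
f = 1.007298^(1/-0.0279) = exp(ln(1.007298)/-0.0279) = exp(0.00727/-0.0279)
f = exp(-0.2606) = 0.7706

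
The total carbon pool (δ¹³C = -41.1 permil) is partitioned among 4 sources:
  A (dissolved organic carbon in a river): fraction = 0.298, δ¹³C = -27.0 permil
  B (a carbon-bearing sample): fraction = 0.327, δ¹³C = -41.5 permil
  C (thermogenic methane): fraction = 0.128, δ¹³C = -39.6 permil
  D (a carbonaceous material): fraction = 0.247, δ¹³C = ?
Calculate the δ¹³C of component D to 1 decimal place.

-58.4 permil

Isotope mass balance: δ_bulk = Σ fᵢ·δᵢ.
-41.1 = 0.298×(-27.0) + 0.327×(-41.5) + 0.128×(-39.6) + 0.247×δ_D
0.247·δ_D = -41.1 − (-26.685) = -14.415
δ_D = -14.415 / 0.247 = -58.36 permil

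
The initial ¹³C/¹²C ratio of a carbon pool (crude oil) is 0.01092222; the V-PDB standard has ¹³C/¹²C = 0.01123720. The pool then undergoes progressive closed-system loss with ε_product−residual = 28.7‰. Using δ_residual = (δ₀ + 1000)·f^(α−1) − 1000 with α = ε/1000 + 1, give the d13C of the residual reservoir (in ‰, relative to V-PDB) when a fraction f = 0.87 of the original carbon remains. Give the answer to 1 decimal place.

δ₀ = (0.01092222/0.01123720 − 1)×1000 = (0.971970 − 1)×1000 = -28.030‰
α − 1 = ε/1000 = 0.0287
f^(α−1) = 0.87^(0.0287) = 0.996011
δ_res = (-28.030 + 1000) × 0.996011 − 1000 = 968.093 − 1000 = -31.91‰

-31.9‰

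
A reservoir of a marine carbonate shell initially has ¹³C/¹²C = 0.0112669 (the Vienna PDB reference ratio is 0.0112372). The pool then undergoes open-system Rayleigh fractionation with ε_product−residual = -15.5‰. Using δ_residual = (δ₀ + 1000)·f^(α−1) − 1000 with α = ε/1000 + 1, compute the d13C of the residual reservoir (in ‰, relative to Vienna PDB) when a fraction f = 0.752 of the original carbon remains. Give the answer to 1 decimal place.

δ₀ = (0.0112669/0.0112372 − 1)×1000 = (1.002643 − 1)×1000 = 2.643‰
α − 1 = ε/1000 = -0.0155
f^(α−1) = 0.752^(-0.0155) = 1.004428
δ_res = (2.643 + 1000) × 1.004428 − 1000 = 1007.082 − 1000 = 7.08‰

7.1‰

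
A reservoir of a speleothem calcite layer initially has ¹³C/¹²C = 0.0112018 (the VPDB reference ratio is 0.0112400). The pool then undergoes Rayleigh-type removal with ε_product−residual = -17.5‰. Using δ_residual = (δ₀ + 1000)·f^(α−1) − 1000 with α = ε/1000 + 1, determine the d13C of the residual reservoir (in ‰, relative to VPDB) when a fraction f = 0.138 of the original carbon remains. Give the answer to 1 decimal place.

31.7‰

δ₀ = (0.0112018/0.0112400 − 1)×1000 = (0.996601 − 1)×1000 = -3.399‰
α − 1 = ε/1000 = -0.0175
f^(α−1) = 0.138^(-0.0175) = 1.035266
δ_res = (-3.399 + 1000) × 1.035266 − 1000 = 1031.748 − 1000 = 31.75‰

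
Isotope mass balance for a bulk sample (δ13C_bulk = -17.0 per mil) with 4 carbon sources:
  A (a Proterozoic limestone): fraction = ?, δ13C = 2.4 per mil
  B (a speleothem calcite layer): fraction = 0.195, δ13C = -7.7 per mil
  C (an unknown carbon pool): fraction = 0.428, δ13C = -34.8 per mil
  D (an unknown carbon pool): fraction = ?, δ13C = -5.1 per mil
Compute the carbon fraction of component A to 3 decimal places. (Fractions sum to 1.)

Let f_A and f_D be the unknown fractions; fractions sum to 1 so f_A + f_D = 0.377.
Mass balance: Σ fᵢ·δᵢ = δ_bulk ⇒ f_A·(2.4) + f_D·(-5.1) = -17.0 − (-16.396) = -0.604
Substitute f_D = 0.377 − f_A:
f_A·(2.4 − -5.1) = -0.604 − 0.377×(-5.1) = 1.319
f_A = 1.319 / 7.5 = 0.1758

0.176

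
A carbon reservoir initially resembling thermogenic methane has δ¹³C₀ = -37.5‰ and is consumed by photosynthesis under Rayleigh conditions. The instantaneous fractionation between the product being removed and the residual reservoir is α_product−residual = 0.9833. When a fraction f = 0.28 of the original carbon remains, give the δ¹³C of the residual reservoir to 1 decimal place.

Rayleigh residual: δ_res = (δ₀ + 1000)·f^(α−1) − 1000
α − 1 = -0.01670
f^(α−1) = 0.28^(-0.01670) = 1.021486
δ_res = (-37.5 + 1000) × 1.021486 − 1000 = 983.180 − 1000 = -16.82‰

-16.8‰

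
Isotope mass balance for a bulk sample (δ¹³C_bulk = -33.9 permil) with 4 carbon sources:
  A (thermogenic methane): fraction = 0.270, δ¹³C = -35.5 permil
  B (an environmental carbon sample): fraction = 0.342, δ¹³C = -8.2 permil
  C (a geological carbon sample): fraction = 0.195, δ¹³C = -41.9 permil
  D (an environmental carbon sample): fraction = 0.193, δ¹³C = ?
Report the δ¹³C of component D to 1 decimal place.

-69.1 permil

Isotope mass balance: δ_bulk = Σ fᵢ·δᵢ.
-33.9 = 0.270×(-35.5) + 0.342×(-8.2) + 0.195×(-41.9) + 0.193×δ_D
0.193·δ_D = -33.9 − (-20.560) = -13.340
δ_D = -13.340 / 0.193 = -69.12 permil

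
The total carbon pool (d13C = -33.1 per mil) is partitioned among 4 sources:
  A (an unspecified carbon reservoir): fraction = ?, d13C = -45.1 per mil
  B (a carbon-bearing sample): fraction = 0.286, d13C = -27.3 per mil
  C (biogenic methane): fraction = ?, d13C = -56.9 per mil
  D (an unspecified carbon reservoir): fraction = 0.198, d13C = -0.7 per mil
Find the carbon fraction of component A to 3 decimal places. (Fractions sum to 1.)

Let f_A and f_C be the unknown fractions; fractions sum to 1 so f_A + f_C = 0.516.
Mass balance: Σ fᵢ·δᵢ = δ_bulk ⇒ f_A·(-45.1) + f_C·(-56.9) = -33.1 − (-7.946) = -25.154
Substitute f_C = 0.516 − f_A:
f_A·(-45.1 − -56.9) = -25.154 − 0.516×(-56.9) = 4.207
f_A = 4.207 / 11.8 = 0.3565

0.357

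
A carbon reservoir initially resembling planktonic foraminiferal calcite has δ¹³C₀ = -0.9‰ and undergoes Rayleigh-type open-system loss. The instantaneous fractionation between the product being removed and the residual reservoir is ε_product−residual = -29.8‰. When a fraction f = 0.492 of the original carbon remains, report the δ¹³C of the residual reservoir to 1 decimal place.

Rayleigh residual: δ_res = (δ₀ + 1000)·f^(α−1) − 1000
α = ε/1000 + 1 = 0.97020, so α − 1 = -0.02980
f^(α−1) = 0.492^(-0.02980) = 1.021361
δ_res = (-0.9 + 1000) × 1.021361 − 1000 = 1020.442 − 1000 = 20.44‰

20.4‰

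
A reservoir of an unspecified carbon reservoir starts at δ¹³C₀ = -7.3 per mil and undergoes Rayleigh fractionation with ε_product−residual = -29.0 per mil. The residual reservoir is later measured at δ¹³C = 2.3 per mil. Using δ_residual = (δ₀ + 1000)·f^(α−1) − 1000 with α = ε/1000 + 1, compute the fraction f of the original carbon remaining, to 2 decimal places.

0.72

α − 1 = ε/1000 = -0.0290
(δ_res + 1000)/(δ₀ + 1000) = (2.3 + 1000)/(-7.3 + 1000) = 1002.3/992.7 = 1.009671
f = 1.009671^(1/-0.0290) = exp(ln(1.009671)/-0.0290) = exp(0.00962/-0.0290)
f = exp(-0.3319) = 0.7176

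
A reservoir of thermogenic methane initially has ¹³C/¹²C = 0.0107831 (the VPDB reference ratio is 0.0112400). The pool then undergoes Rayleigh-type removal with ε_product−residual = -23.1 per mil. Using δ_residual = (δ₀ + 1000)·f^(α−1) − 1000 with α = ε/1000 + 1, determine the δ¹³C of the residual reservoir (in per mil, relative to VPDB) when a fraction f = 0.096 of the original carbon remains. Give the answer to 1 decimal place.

12.7 per mil

δ₀ = (0.0107831/0.0112400 − 1)×1000 = (0.959351 − 1)×1000 = -40.649 per mil
α − 1 = ε/1000 = -0.0231
f^(α−1) = 0.096^(-0.0231) = 1.055625
δ_res = (-40.649 + 1000) × 1.055625 − 1000 = 1012.714 − 1000 = 12.71 per mil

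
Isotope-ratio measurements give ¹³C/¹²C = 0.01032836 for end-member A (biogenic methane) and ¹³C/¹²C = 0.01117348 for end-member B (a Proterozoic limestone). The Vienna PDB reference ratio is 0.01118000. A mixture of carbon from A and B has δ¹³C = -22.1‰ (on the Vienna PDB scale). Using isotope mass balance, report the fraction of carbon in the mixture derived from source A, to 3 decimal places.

0.285

δ_A = (0.01032836/0.01118000 − 1)×1000 = (0.923825 − 1)×1000 = -76.175‰
δ_B = (0.01117348/0.01118000 − 1)×1000 = (0.999417 − 1)×1000 = -0.583‰
f_A = (δ_mix − δ_B)/(δ_A − δ_B) = (-22.1 − (-0.583))/(-76.175 − (-0.583))
f_A = -21.517 / -75.592 = 0.2846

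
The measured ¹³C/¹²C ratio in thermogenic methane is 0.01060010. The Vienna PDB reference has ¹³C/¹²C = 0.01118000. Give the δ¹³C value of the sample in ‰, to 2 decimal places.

δ¹³C = (R_sample / R_standard − 1) × 1000
R_sample / R_standard = 0.01060010 / 0.01118000 = 0.948131
δ¹³C = (0.948131 − 1) × 1000 = -51.869‰

-51.87‰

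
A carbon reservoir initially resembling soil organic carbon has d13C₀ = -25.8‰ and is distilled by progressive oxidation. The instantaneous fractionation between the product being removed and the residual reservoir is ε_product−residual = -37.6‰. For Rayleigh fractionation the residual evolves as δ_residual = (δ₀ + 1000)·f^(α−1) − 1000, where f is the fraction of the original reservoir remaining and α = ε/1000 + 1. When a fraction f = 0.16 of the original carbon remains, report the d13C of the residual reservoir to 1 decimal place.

Rayleigh residual: δ_res = (δ₀ + 1000)·f^(α−1) − 1000
α = ε/1000 + 1 = 0.96240, so α − 1 = -0.03760
f^(α−1) = 0.16^(-0.03760) = 1.071334
δ_res = (-25.8 + 1000) × 1.071334 − 1000 = 1043.694 − 1000 = 43.69‰

43.7‰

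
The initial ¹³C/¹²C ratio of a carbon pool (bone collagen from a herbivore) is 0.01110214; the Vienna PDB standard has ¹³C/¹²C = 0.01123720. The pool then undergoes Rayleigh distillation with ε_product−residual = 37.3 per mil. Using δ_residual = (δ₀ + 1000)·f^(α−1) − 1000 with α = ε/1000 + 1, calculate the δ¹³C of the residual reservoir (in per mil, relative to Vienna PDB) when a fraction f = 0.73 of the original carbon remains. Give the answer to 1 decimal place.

-23.5 per mil

δ₀ = (0.01110214/0.01123720 − 1)×1000 = (0.987981 − 1)×1000 = -12.019 per mil
α − 1 = ε/1000 = 0.0373
f^(α−1) = 0.73^(0.0373) = 0.988330
δ_res = (-12.019 + 1000) × 0.988330 − 1000 = 976.451 − 1000 = -23.55 per mil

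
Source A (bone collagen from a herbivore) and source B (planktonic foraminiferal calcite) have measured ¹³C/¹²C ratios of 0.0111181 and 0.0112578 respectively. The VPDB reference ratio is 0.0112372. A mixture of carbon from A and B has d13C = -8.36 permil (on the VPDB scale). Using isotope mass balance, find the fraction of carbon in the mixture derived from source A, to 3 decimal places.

δ_A = (0.0111181/0.0112372 − 1)×1000 = (0.989401 − 1)×1000 = -10.599 permil
δ_B = (0.0112578/0.0112372 − 1)×1000 = (1.001833 − 1)×1000 = 1.833 permil
f_A = (δ_mix − δ_B)/(δ_A − δ_B) = (-8.36 − (1.833))/(-10.599 − (1.833))
f_A = -10.193 / -12.432 = 0.8199

0.820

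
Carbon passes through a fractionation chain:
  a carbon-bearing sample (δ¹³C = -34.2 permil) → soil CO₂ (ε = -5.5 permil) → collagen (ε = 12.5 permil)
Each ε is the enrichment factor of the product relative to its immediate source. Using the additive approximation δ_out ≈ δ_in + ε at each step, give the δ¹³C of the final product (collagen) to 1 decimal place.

-27.2 permil

step 1: δ ≈ -34.2 + (-5.5) = -39.7 permil
step 2: δ ≈ -39.7 + (12.5) = -27.2 permil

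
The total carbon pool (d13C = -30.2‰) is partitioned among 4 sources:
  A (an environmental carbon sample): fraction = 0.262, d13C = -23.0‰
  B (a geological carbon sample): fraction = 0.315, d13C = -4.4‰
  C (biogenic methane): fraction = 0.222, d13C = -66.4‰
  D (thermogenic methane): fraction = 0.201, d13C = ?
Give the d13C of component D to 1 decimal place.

Isotope mass balance: δ_bulk = Σ fᵢ·δᵢ.
-30.2 = 0.262×(-23.0) + 0.315×(-4.4) + 0.222×(-66.4) + 0.201×δ_D
0.201·δ_D = -30.2 − (-22.153) = -8.047
δ_D = -8.047 / 0.201 = -40.04‰

-40.0‰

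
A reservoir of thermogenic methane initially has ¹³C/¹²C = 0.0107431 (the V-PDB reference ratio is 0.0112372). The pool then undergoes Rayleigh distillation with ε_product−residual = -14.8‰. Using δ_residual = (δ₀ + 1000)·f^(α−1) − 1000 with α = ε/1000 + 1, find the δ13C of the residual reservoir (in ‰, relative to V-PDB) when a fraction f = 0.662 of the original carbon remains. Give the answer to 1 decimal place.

δ₀ = (0.0107431/0.0112372 − 1)×1000 = (0.956030 − 1)×1000 = -43.970‰
α − 1 = ε/1000 = -0.0148
f^(α−1) = 0.662^(-0.0148) = 1.006124
δ_res = (-43.970 + 1000) × 1.006124 − 1000 = 961.884 − 1000 = -38.12‰

-38.1‰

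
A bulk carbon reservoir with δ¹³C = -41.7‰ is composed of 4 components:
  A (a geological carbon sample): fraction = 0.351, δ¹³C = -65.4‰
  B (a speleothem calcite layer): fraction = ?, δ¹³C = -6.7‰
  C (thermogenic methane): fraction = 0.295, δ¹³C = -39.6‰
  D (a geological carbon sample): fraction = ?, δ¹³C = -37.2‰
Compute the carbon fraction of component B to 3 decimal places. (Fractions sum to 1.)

0.200

Let f_B and f_D be the unknown fractions; fractions sum to 1 so f_B + f_D = 0.354.
Mass balance: Σ fᵢ·δᵢ = δ_bulk ⇒ f_B·(-6.7) + f_D·(-37.2) = -41.7 − (-34.637) = -7.063
Substitute f_D = 0.354 − f_B:
f_B·(-6.7 − -37.2) = -7.063 − 0.354×(-37.2) = 6.106
f_B = 6.106 / 30.5 = 0.2002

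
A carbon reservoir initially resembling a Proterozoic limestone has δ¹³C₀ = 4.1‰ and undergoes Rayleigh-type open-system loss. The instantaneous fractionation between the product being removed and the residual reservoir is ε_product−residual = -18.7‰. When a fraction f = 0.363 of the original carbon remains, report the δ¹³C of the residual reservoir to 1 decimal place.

Rayleigh residual: δ_res = (δ₀ + 1000)·f^(α−1) − 1000
α = ε/1000 + 1 = 0.98130, so α − 1 = -0.01870
f^(α−1) = 0.363^(-0.01870) = 1.019130
δ_res = (4.1 + 1000) × 1.019130 − 1000 = 1023.309 − 1000 = 23.31‰

23.3‰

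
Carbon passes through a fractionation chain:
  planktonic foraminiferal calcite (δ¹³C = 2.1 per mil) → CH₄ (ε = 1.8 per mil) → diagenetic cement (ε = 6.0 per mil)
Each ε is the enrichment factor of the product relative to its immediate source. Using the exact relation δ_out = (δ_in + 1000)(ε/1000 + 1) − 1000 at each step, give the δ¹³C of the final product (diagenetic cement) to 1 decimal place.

step 1: δ = (2.10 + 1000)·(1.8/1000 + 1) − 1000 = 3.90 per mil
step 2: δ = (3.90 + 1000)·(6.0/1000 + 1) − 1000 = 9.93 per mil

9.9 per mil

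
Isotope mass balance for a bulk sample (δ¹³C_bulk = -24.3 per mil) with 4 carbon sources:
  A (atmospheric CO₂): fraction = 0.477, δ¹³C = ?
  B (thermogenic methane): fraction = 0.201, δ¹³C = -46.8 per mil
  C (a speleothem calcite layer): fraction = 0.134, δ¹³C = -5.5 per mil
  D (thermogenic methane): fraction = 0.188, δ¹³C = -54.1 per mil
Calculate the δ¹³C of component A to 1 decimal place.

-8.4 per mil

Isotope mass balance: δ_bulk = Σ fᵢ·δᵢ.
-24.3 = 0.477×δ_A + 0.201×(-46.8) + 0.134×(-5.5) + 0.188×(-54.1)
0.477·δ_A = -24.3 − (-20.315) = -3.985
δ_A = -3.985 / 0.477 = -8.36 per mil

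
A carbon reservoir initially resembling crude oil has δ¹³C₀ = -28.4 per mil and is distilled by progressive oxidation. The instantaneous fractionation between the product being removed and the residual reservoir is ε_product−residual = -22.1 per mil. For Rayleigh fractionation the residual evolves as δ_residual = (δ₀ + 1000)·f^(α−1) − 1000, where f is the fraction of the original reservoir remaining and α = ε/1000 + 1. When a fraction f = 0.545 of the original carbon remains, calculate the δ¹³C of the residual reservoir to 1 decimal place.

-15.3 per mil

Rayleigh residual: δ_res = (δ₀ + 1000)·f^(α−1) − 1000
α = ε/1000 + 1 = 0.97790, so α − 1 = -0.02210
f^(α−1) = 0.545^(-0.02210) = 1.013504
δ_res = (-28.4 + 1000) × 1.013504 − 1000 = 984.721 − 1000 = -15.28 per mil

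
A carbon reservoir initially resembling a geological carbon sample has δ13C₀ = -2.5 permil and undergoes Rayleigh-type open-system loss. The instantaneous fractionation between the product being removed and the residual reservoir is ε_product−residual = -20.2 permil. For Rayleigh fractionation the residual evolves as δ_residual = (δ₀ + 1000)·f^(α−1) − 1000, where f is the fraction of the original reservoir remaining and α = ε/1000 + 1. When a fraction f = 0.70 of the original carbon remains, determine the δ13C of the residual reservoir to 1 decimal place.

4.7 permil

Rayleigh residual: δ_res = (δ₀ + 1000)·f^(α−1) − 1000
α = ε/1000 + 1 = 0.97980, so α − 1 = -0.02020
f^(α−1) = 0.70^(-0.02020) = 1.007231
δ_res = (-2.5 + 1000) × 1.007231 − 1000 = 1004.713 − 1000 = 4.71 permil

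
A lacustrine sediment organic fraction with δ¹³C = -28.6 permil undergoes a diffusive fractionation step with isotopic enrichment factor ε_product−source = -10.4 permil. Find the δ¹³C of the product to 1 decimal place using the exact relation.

Exactly, δ_product = (δ_source + 1000)·(ε/1000 + 1) − 1000.
δ_product = (-28.6 + 1000) × (-10.4/1000 + 1) − 1000
δ_product = -38.70 permil

-38.7 permil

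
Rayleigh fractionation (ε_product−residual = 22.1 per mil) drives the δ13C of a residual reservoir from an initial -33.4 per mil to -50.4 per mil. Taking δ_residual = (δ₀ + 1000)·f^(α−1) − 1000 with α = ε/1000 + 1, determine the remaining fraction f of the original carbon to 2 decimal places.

0.45

α − 1 = ε/1000 = 0.0221
(δ_res + 1000)/(δ₀ + 1000) = (-50.4 + 1000)/(-33.4 + 1000) = 949.6/966.6 = 0.982413
f = 0.982413^(1/0.0221) = exp(ln(0.982413)/0.0221) = exp(-0.01774/0.0221)
f = exp(-0.8029) = 0.4480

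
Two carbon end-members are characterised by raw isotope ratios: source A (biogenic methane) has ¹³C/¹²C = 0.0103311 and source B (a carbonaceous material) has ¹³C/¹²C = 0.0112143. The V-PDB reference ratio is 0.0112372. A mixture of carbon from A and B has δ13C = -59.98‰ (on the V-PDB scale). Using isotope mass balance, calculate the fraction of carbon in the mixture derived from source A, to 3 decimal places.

δ_A = (0.0103311/0.0112372 − 1)×1000 = (0.919366 − 1)×1000 = -80.634‰
δ_B = (0.0112143/0.0112372 − 1)×1000 = (0.997962 − 1)×1000 = -2.038‰
f_A = (δ_mix − δ_B)/(δ_A − δ_B) = (-59.98 − (-2.038))/(-80.634 − (-2.038))
f_A = -57.942 / -78.596 = 0.7372

0.737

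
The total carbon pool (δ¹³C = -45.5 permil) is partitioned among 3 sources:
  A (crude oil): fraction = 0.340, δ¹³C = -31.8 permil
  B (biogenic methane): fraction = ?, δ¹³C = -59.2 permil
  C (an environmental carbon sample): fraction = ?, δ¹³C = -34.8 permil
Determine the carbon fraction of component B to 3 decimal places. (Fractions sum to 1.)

Let f_B and f_C be the unknown fractions; fractions sum to 1 so f_B + f_C = 0.660.
Mass balance: Σ fᵢ·δᵢ = δ_bulk ⇒ f_B·(-59.2) + f_C·(-34.8) = -45.5 − (-10.812) = -34.688
Substitute f_C = 0.660 − f_B:
f_B·(-59.2 − -34.8) = -34.688 − 0.660×(-34.8) = -11.720
f_B = -11.720 / -24.4 = 0.4803

0.480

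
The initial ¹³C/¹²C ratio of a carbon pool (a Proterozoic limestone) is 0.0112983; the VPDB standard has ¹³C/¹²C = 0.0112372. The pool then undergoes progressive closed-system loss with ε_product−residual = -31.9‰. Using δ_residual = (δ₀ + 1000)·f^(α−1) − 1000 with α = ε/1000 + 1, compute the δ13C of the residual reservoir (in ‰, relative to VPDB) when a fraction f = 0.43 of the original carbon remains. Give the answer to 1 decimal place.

δ₀ = (0.0112983/0.0112372 − 1)×1000 = (1.005437 − 1)×1000 = 5.437‰
α − 1 = ε/1000 = -0.0319
f^(α−1) = 0.43^(-0.0319) = 1.027288
δ_res = (5.437 + 1000) × 1.027288 − 1000 = 1032.874 − 1000 = 32.87‰

32.9‰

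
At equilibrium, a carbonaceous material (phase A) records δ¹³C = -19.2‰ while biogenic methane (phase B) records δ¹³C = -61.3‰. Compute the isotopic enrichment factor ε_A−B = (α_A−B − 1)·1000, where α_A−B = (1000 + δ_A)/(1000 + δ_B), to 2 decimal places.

44.85‰

α_A−B = (1000 + -19.2) / (1000 + -61.3) = 980.8 / 938.7 = 1.044849
ε_A−B = (1.044849 − 1) × 1000 = 44.849‰
(The approximation ε ≈ δ_A − δ_B would give 42.1‰.)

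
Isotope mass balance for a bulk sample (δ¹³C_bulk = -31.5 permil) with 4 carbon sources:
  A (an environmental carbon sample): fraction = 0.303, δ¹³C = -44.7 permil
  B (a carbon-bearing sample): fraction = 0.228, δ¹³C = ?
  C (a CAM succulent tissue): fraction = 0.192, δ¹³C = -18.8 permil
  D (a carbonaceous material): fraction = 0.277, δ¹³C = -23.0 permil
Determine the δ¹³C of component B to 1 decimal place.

-35.0 permil

Isotope mass balance: δ_bulk = Σ fᵢ·δᵢ.
-31.5 = 0.303×(-44.7) + 0.228×δ_B + 0.192×(-18.8) + 0.277×(-23.0)
0.228·δ_B = -31.5 − (-23.525) = -7.975
δ_B = -7.975 / 0.228 = -34.98 permil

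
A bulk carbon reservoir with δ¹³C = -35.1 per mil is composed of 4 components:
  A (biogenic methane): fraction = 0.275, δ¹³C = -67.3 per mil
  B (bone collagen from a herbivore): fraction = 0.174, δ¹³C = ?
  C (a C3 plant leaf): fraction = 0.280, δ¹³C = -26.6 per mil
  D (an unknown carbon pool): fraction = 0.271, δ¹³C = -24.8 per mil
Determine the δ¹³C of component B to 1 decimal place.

-13.9 per mil

Isotope mass balance: δ_bulk = Σ fᵢ·δᵢ.
-35.1 = 0.275×(-67.3) + 0.174×δ_B + 0.280×(-26.6) + 0.271×(-24.8)
0.174·δ_B = -35.1 − (-32.676) = -2.424
δ_B = -2.424 / 0.174 = -13.93 per mil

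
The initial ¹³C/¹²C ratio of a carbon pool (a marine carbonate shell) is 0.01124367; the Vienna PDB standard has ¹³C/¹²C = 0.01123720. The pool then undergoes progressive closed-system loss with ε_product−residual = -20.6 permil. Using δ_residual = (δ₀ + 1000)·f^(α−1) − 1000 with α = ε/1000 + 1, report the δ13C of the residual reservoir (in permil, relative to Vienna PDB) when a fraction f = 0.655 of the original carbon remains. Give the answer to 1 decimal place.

9.3 permil

δ₀ = (0.01124367/0.01123720 − 1)×1000 = (1.000576 − 1)×1000 = 0.576 permil
α − 1 = ε/1000 = -0.0206
f^(α−1) = 0.655^(-0.0206) = 1.008754
δ_res = (0.576 + 1000) × 1.008754 − 1000 = 1009.335 − 1000 = 9.34 permil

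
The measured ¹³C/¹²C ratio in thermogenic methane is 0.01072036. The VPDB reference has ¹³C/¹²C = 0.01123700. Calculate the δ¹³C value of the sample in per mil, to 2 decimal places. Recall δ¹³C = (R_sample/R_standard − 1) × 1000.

δ¹³C = (R_sample / R_standard − 1) × 1000
R_sample / R_standard = 0.01072036 / 0.01123700 = 0.954023
δ¹³C = (0.954023 − 1) × 1000 = -45.977 per mil

-45.98 per mil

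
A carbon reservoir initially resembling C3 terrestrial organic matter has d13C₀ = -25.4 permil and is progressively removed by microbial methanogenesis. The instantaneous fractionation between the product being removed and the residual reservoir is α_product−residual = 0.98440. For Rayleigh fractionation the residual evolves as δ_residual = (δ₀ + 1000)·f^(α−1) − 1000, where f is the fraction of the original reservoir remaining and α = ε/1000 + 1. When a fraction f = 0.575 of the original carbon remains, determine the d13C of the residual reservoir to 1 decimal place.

Rayleigh residual: δ_res = (δ₀ + 1000)·f^(α−1) − 1000
α − 1 = -0.01560
f^(α−1) = 0.575^(-0.01560) = 1.008670
δ_res = (-25.4 + 1000) × 1.008670 − 1000 = 983.050 − 1000 = -16.95 permil

-17.0 permil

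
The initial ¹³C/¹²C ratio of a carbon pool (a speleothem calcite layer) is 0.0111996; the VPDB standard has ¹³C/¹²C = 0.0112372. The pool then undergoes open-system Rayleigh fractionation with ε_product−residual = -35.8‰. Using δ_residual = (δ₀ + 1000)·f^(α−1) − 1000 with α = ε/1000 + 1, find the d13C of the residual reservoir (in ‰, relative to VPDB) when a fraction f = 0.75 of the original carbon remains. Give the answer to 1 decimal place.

7.0‰

δ₀ = (0.0111996/0.0112372 − 1)×1000 = (0.996654 − 1)×1000 = -3.346‰
α − 1 = ε/1000 = -0.0358
f^(α−1) = 0.75^(-0.0358) = 1.010352
δ_res = (-3.346 + 1000) × 1.010352 − 1000 = 1006.972 − 1000 = 6.97‰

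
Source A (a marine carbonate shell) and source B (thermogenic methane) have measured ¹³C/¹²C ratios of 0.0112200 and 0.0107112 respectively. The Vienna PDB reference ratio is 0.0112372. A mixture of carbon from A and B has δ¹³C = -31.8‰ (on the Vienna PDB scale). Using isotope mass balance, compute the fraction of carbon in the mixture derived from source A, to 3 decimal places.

δ_A = (0.0112200/0.0112372 − 1)×1000 = (0.998469 − 1)×1000 = -1.531‰
δ_B = (0.0107112/0.0112372 − 1)×1000 = (0.953191 − 1)×1000 = -46.809‰
f_A = (δ_mix − δ_B)/(δ_A − δ_B) = (-31.8 − (-46.809))/(-1.531 − (-46.809))
f_A = 15.009 / 45.278 = 0.3315

0.331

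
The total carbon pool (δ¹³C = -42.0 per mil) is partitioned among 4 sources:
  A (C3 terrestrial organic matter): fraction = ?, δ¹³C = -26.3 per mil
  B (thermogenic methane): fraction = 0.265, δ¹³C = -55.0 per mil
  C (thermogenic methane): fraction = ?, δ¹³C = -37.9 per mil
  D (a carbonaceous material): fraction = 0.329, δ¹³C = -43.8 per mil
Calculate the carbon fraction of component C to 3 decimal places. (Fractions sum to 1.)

Let f_C and f_A be the unknown fractions; fractions sum to 1 so f_C + f_A = 0.406.
Mass balance: Σ fᵢ·δᵢ = δ_bulk ⇒ f_C·(-37.9) + f_A·(-26.3) = -42.0 − (-28.985) = -13.015
Substitute f_A = 0.406 − f_C:
f_C·(-37.9 − -26.3) = -13.015 − 0.406×(-26.3) = -2.337
f_C = -2.337 / -11.6 = 0.2015

0.201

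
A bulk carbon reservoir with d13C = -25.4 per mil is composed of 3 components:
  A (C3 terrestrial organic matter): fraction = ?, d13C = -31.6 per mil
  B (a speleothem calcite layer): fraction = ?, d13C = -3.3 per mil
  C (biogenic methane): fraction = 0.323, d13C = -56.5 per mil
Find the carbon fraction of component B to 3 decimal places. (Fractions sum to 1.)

0.503

Let f_B and f_A be the unknown fractions; fractions sum to 1 so f_B + f_A = 0.677.
Mass balance: Σ fᵢ·δᵢ = δ_bulk ⇒ f_B·(-3.3) + f_A·(-31.6) = -25.4 − (-18.250) = -7.150
Substitute f_A = 0.677 − f_B:
f_B·(-3.3 − -31.6) = -7.150 − 0.677×(-31.6) = 14.243
f_B = 14.243 / 28.3 = 0.5033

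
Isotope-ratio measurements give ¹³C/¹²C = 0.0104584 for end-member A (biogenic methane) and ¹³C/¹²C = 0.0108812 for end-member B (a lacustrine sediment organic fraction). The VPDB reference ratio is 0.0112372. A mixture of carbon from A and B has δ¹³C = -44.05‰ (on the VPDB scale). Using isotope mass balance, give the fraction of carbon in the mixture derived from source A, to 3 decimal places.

0.329

δ_A = (0.0104584/0.0112372 − 1)×1000 = (0.930694 − 1)×1000 = -69.306‰
δ_B = (0.0108812/0.0112372 − 1)×1000 = (0.968320 − 1)×1000 = -31.680‰
f_A = (δ_mix − δ_B)/(δ_A − δ_B) = (-44.05 − (-31.680))/(-69.306 − (-31.680))
f_A = -12.370 / -37.625 = 0.3288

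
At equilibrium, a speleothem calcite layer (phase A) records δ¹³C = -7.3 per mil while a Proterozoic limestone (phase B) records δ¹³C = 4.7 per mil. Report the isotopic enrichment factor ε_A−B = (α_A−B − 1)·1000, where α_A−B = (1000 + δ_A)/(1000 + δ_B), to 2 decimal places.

α_A−B = (1000 + -7.3) / (1000 + 4.7) = 992.7 / 1004.7 = 0.988056
ε_A−B = (0.988056 − 1) × 1000 = -11.944 per mil
(The approximation ε ≈ δ_A − δ_B would give -12.0 per mil.)

-11.94 per mil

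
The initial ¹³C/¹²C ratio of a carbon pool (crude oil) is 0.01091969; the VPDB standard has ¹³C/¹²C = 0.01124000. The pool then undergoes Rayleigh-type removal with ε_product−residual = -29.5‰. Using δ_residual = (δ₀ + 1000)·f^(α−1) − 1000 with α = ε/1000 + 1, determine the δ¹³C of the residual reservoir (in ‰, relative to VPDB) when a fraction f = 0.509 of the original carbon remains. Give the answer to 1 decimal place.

δ₀ = (0.01091969/0.01124000 − 1)×1000 = (0.971503 − 1)×1000 = -28.497‰
α − 1 = ε/1000 = -0.0295
f^(α−1) = 0.509^(-0.0295) = 1.020121
δ_res = (-28.497 + 1000) × 1.020121 − 1000 = 991.051 − 1000 = -8.95‰

-8.9‰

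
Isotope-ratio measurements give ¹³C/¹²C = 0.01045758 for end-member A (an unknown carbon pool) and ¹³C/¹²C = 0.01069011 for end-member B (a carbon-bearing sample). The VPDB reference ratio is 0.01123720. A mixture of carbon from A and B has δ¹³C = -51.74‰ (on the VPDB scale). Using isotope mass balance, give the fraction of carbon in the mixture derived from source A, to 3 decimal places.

0.148

δ_A = (0.01045758/0.01123720 − 1)×1000 = (0.930622 − 1)×1000 = -69.378‰
δ_B = (0.01069011/0.01123720 − 1)×1000 = (0.951314 − 1)×1000 = -48.686‰
f_A = (δ_mix − δ_B)/(δ_A − δ_B) = (-51.74 − (-48.686))/(-69.378 − (-48.686))
f_A = -3.054 / -20.693 = 0.1476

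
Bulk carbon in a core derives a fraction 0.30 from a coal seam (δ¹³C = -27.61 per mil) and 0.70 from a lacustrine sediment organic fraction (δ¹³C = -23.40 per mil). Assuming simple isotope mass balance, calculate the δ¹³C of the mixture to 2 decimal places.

-24.66 per mil

δ_mix = f_A·δ_A + f_B·δ_B
δ_mix = 0.30 × (-27.61) + 0.70 × (-23.40)
δ_mix = -8.283 + -16.380 = -24.663 per mil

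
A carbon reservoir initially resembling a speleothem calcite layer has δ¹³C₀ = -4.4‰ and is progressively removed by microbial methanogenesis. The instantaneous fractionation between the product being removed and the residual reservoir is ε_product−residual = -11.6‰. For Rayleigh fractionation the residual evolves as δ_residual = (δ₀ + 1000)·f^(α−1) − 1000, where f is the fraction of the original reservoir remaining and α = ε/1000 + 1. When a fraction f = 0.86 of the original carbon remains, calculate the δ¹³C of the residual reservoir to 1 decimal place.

Rayleigh residual: δ_res = (δ₀ + 1000)·f^(α−1) − 1000
α = ε/1000 + 1 = 0.98840, so α − 1 = -0.01160
f^(α−1) = 0.86^(-0.01160) = 1.001751
δ_res = (-4.4 + 1000) × 1.001751 − 1000 = 997.343 − 1000 = -2.66‰

-2.7‰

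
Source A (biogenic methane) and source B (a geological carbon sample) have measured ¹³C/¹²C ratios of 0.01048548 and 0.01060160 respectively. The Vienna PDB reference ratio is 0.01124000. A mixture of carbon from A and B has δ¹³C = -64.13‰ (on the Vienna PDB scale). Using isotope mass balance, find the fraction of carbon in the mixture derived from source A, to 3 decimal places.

δ_A = (0.01048548/0.01124000 − 1)×1000 = (0.932872 − 1)×1000 = -67.128‰
δ_B = (0.01060160/0.01124000 − 1)×1000 = (0.943203 − 1)×1000 = -56.797‰
f_A = (δ_mix − δ_B)/(δ_A − δ_B) = (-64.13 − (-56.797))/(-67.128 − (-56.797))
f_A = -7.333 / -10.331 = 0.7098

0.710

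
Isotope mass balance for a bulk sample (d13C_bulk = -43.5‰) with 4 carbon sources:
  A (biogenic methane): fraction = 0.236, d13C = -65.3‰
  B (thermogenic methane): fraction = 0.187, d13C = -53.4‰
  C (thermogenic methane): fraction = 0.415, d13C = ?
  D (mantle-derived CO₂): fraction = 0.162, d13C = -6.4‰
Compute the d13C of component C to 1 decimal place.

Isotope mass balance: δ_bulk = Σ fᵢ·δᵢ.
-43.5 = 0.236×(-65.3) + 0.187×(-53.4) + 0.415×δ_C + 0.162×(-6.4)
0.415·δ_C = -43.5 − (-26.433) = -17.067
δ_C = -17.067 / 0.415 = -41.12‰

-41.1‰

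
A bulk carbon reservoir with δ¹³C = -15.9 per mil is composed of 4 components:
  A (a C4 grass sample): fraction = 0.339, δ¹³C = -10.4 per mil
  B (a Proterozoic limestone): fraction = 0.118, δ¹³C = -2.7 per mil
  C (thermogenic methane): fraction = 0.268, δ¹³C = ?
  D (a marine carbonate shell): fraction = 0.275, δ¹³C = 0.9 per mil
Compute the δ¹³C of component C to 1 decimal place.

Isotope mass balance: δ_bulk = Σ fᵢ·δᵢ.
-15.9 = 0.339×(-10.4) + 0.118×(-2.7) + 0.268×δ_C + 0.275×(0.9)
0.268·δ_C = -15.9 − (-3.597) = -12.303
δ_C = -12.303 / 0.268 = -45.91 per mil

-45.9 per mil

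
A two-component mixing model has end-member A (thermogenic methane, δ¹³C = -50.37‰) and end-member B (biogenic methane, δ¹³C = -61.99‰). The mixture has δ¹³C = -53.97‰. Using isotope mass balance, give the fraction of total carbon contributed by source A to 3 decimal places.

δ_mix = f_A·δ_A + (1 − f_A)·δ_B  ⇒  f_A = (δ_mix − δ_B)/(δ_A − δ_B)
f_A = (-53.97 − (-61.99)) / (-50.37 − (-61.99))
f_A = 8.02 / 11.62 = 0.6902

0.690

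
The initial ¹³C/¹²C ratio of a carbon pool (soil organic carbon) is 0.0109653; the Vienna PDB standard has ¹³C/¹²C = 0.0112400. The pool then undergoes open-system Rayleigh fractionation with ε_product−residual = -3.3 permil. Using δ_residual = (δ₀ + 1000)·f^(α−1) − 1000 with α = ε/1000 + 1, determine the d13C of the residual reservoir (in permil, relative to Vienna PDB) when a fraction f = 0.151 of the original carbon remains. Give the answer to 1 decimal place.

δ₀ = (0.0109653/0.0112400 − 1)×1000 = (0.975560 − 1)×1000 = -24.440 permil
α − 1 = ε/1000 = -0.0033
f^(α−1) = 0.151^(-0.0033) = 1.006258
δ_res = (-24.440 + 1000) × 1.006258 − 1000 = 981.666 − 1000 = -18.33 permil

-18.3 permil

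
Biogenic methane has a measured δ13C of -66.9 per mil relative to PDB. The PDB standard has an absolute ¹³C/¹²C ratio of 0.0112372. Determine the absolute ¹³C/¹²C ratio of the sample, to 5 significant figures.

0.010485

R_sample = R_standard × (δ13C/1000 + 1)
R_sample = 0.0112372 × (-66.9/1000 + 1) = 0.0112372 × 0.933100
R_sample = 0.0104854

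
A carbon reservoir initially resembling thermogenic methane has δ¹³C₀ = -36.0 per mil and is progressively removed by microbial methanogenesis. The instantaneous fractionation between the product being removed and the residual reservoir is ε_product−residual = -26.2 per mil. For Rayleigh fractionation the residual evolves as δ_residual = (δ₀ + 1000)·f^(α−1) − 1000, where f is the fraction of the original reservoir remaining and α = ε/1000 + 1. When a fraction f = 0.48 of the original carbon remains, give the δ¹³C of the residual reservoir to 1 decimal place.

Rayleigh residual: δ_res = (δ₀ + 1000)·f^(α−1) − 1000
α = ε/1000 + 1 = 0.97380, so α − 1 = -0.02620
f^(α−1) = 0.48^(-0.02620) = 1.019416
δ_res = (-36.0 + 1000) × 1.019416 − 1000 = 982.717 − 1000 = -17.28 per mil

-17.3 per mil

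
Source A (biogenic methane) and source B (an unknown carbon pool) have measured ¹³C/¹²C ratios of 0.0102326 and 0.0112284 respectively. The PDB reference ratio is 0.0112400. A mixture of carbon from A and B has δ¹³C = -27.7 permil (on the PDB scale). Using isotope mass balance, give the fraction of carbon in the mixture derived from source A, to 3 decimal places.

δ_A = (0.0102326/0.0112400 − 1)×1000 = (0.910374 − 1)×1000 = -89.626 permil
δ_B = (0.0112284/0.0112400 − 1)×1000 = (0.998968 − 1)×1000 = -1.032 permil
f_A = (δ_mix − δ_B)/(δ_A − δ_B) = (-27.7 − (-1.032))/(-89.626 − (-1.032))
f_A = -26.668 / -88.594 = 0.3010

0.301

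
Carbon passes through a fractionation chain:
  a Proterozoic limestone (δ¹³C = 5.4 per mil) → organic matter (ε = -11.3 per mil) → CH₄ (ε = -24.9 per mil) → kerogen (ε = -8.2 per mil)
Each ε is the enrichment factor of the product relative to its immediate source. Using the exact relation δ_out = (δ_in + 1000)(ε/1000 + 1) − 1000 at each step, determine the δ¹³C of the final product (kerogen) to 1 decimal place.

-38.7 per mil

step 1: δ = (5.40 + 1000)·(-11.3/1000 + 1) − 1000 = -5.96 per mil
step 2: δ = (-5.96 + 1000)·(-24.9/1000 + 1) − 1000 = -30.71 per mil
step 3: δ = (-30.71 + 1000)·(-8.2/1000 + 1) − 1000 = -38.66 per mil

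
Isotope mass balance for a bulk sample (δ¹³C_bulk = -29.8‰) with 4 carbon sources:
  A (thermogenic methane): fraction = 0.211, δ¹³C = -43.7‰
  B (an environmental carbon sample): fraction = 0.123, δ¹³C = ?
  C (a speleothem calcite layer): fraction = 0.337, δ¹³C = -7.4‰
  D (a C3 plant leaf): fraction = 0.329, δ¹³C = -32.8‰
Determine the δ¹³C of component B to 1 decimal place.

Isotope mass balance: δ_bulk = Σ fᵢ·δᵢ.
-29.8 = 0.211×(-43.7) + 0.123×δ_B + 0.337×(-7.4) + 0.329×(-32.8)
0.123·δ_B = -29.8 − (-22.506) = -7.294
δ_B = -7.294 / 0.123 = -59.30‰

-59.3‰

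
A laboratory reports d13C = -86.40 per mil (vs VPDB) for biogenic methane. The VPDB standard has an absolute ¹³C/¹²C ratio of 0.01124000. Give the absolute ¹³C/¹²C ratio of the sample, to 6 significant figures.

0.0102689

R_sample = R_standard × (d13C/1000 + 1)
R_sample = 0.01124000 × (-86.40/1000 + 1) = 0.01124000 × 0.913600
R_sample = 0.0102689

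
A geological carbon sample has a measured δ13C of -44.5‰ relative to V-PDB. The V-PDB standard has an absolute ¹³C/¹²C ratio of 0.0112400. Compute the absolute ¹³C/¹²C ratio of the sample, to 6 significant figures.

0.0107398

R_sample = R_standard × (δ13C/1000 + 1)
R_sample = 0.0112400 × (-44.5/1000 + 1) = 0.0112400 × 0.955500
R_sample = 0.0107398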